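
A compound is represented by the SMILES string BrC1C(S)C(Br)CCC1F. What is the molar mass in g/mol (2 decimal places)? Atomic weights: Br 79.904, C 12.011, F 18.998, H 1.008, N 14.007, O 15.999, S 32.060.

292.00 g/mol

First, the molecular formula is C6H9Br2FS (counting implicit H from valence).
  Br: 2 × 79.904 = 159.808
  C: 6 × 12.011 = 72.066
  F: 1 × 18.998 = 18.998
  H: 9 × 1.008 = 9.072
  S: 1 × 32.060 = 32.060
Sum: 2×79.904 + 6×12.011 + 1×18.998 + 9×1.008 + 1×32.060 = 292.004 → 292.00 g/mol.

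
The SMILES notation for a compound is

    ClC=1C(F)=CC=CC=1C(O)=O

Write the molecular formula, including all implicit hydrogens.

C7H4ClFO2

Walk through each heavy atom and fill implicit hydrogens from standard valence (C 4, N 3, O 2, S 2, halogen 1):
  atom 1: Cl (halogen, monovalent) → 0 H
  atom 2: C, bond orders sum to 4 (valence 4) → 0 H
  atom 3: C, bond orders sum to 4 (valence 4) → 0 H
  atom 4: F (halogen, monovalent) → 0 H
  atom 5: C, bond orders sum to 3 (valence 4) → 1 H
  atom 6: C, bond orders sum to 3 (valence 4) → 1 H
  atom 7: C, bond orders sum to 3 (valence 4) → 1 H
  atom 8: C, bond orders sum to 4 (valence 4) → 0 H
  atom 9: C, bond orders sum to 4 (valence 4) → 0 H
  atom 10: O, bond orders sum to 1 (valence 2) → 1 H
  atom 11: O, bond orders sum to 2 (valence 2) → 0 H
Totals → C:7, H:4, Cl:1, F:1, O:2.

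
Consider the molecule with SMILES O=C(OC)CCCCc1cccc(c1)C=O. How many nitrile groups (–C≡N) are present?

0

Scan the SMILES for the nitrile motif — none present.
Groups that are present: 1 aldehyde, 1 ester.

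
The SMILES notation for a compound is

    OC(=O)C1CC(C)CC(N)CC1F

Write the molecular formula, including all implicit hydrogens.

Walk through each heavy atom and fill implicit hydrogens from standard valence (C 4, N 3, O 2, S 2, halogen 1):
  atom 1: O, bond orders sum to 1 (valence 2) → 1 H
  atom 2: C, bond orders sum to 4 (valence 4) → 0 H
  atom 3: O, bond orders sum to 2 (valence 2) → 0 H
  atom 4: C, bond orders sum to 3 (valence 4) → 1 H
  atom 5: C, bond orders sum to 2 (valence 4) → 2 H
  atom 6: C, bond orders sum to 3 (valence 4) → 1 H
  atom 7: C, bond orders sum to 1 (valence 4) → 3 H
  atom 8: C, bond orders sum to 2 (valence 4) → 2 H
  atom 9: C, bond orders sum to 3 (valence 4) → 1 H
  atom 10: N, bond orders sum to 1 (valence 3) → 2 H
  atom 11: C, bond orders sum to 2 (valence 4) → 2 H
  atom 12: C, bond orders sum to 3 (valence 4) → 1 H
  atom 13: F (halogen, monovalent) → 0 H
Totals → C:9, H:16, F:1, N:1, O:2.
In Hill order: C9H16FNO2.

C9H16FNO2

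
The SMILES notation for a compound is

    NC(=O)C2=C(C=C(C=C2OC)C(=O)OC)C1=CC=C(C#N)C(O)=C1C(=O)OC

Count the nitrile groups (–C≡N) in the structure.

The nitrile motif appears at heavy-atom position 20 in the SMILES.
Other groups present: 1 amide, 2 ester, 1 ether, 1 hydroxyl.
Nitrile count: 1.

1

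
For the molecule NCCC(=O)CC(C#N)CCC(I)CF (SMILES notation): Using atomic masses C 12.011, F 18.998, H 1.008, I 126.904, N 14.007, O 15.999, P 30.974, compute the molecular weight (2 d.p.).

First, the molecular formula is C10H16FIN2O (counting implicit H from valence).
  C: 10 × 12.011 = 120.110
  F: 1 × 18.998 = 18.998
  H: 16 × 1.008 = 16.128
  I: 1 × 126.904 = 126.904
  N: 2 × 14.007 = 28.014
  O: 1 × 15.999 = 15.999
Sum: 10×12.011 + 1×18.998 + 16×1.008 + 1×126.904 + 2×14.007 + 1×15.999 = 326.153 → 326.15 g/mol.

326.15 g/mol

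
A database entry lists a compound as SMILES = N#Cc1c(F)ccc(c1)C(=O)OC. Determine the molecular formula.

C9H6FNO2

Walk through each heavy atom and fill implicit hydrogens from standard valence (C 4, N 3, O 2, S 2, halogen 1); for lowercase aromatic atoms, an aromatic c carries 1 H when it has two neighbours and 0 H with three, and aromatic n carries 0 H:
  atom 1: N, bond orders sum to 3 (valence 3) → 0 H
  atom 2: C, bond orders sum to 4 (valence 4) → 0 H
  atom 3: aromatic c, 3 neighbours → 0 H
  atom 4: aromatic c, 3 neighbours → 0 H
  atom 5: F (halogen, monovalent) → 0 H
  atom 6: aromatic c, 2 neighbours → 1 H
  atom 7: aromatic c, 2 neighbours → 1 H
  atom 8: aromatic c, 3 neighbours → 0 H
  atom 9: aromatic c, 2 neighbours → 1 H
  atom 10: C, bond orders sum to 4 (valence 4) → 0 H
  atom 11: O, bond orders sum to 2 (valence 2) → 0 H
  atom 12: O, bond orders sum to 2 (valence 2) → 0 H
  atom 13: C, bond orders sum to 1 (valence 4) → 3 H
Totals → C:9, H:6, F:1, N:1, O:2.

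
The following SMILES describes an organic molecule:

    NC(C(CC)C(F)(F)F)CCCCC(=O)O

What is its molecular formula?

Walk through each heavy atom and fill implicit hydrogens from standard valence (C 4, N 3, O 2, S 2, halogen 1):
  atom 1: N, bond orders sum to 1 (valence 3) → 2 H
  atom 2: C, bond orders sum to 3 (valence 4) → 1 H
  atom 3: C, bond orders sum to 3 (valence 4) → 1 H
  atom 4: C, bond orders sum to 2 (valence 4) → 2 H
  atom 5: C, bond orders sum to 1 (valence 4) → 3 H
  atom 6: C, bond orders sum to 4 (valence 4) → 0 H
  atom 7: F (halogen, monovalent) → 0 H
  atom 8: F (halogen, monovalent) → 0 H
  atom 9: F (halogen, monovalent) → 0 H
  atom 10: C, bond orders sum to 2 (valence 4) → 2 H
  atom 11: C, bond orders sum to 2 (valence 4) → 2 H
  atom 12: C, bond orders sum to 2 (valence 4) → 2 H
  atom 13: C, bond orders sum to 2 (valence 4) → 2 H
  atom 14: C, bond orders sum to 4 (valence 4) → 0 H
  atom 15: O, bond orders sum to 2 (valence 2) → 0 H
  atom 16: O, bond orders sum to 1 (valence 2) → 1 H
Totals → C:10, H:18, F:3, N:1, O:2.
In Hill order: C10H18F3NO2.

C10H18F3NO2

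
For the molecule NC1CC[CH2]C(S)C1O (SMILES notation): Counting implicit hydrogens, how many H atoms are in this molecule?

Walk through each heavy atom and fill implicit hydrogens from standard valence (C 4, N 3, O 2, S 2, halogen 1):
  atom 1: N, bond orders sum to 1 (valence 3) → 2 H
  atom 2: C, bond orders sum to 3 (valence 4) → 1 H
  atom 3: C, bond orders sum to 2 (valence 4) → 2 H
  atom 4: C, bond orders sum to 2 (valence 4) → 2 H
  atom 5: C with explicit H count 2
  atom 6: C, bond orders sum to 3 (valence 4) → 1 H
  atom 7: S, bond orders sum to 1 (valence 2) → 1 H
  atom 8: C, bond orders sum to 3 (valence 4) → 1 H
  atom 9: O, bond orders sum to 1 (valence 2) → 1 H
Total hydrogens: 13.

13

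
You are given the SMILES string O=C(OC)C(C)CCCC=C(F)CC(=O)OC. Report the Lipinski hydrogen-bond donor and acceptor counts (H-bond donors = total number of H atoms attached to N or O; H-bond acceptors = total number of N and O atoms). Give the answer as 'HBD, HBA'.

Donors: find every N or O and count the H atoms it carries.
  atom 1 (O): bond orders sum to 2 → 0 H
  atom 3 (O): bond orders sum to 2 → 0 H
  atom 15 (O): bond orders sum to 2 → 0 H
  atom 16 (O): bond orders sum to 2 → 0 H
Lipinski HBD = 0.
Acceptors: N atoms = 0, O atoms = 4 → HBA = 4.

0, 4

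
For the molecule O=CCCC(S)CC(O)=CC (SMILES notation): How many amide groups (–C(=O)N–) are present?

Scan the SMILES for the amide motif — none present.
Groups that are present: 1 aldehyde, 1 alkene, 1 hydroxyl, 1 thiol.

0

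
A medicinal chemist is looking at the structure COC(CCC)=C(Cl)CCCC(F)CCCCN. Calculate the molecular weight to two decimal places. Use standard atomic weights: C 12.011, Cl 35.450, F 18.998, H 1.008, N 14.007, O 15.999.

279.82 g/mol

First, the molecular formula is C14H27ClFNO (counting implicit H from valence).
  C: 14 × 12.011 = 168.154
  Cl: 1 × 35.450 = 35.450
  F: 1 × 18.998 = 18.998
  H: 27 × 1.008 = 27.216
  N: 1 × 14.007 = 14.007
  O: 1 × 15.999 = 15.999
Sum: 14×12.011 + 1×35.450 + 1×18.998 + 27×1.008 + 1×14.007 + 1×15.999 = 279.824 → 279.82 g/mol.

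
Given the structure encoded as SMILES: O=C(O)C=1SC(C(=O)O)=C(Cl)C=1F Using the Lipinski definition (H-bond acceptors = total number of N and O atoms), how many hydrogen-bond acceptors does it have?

N atoms: 0; O atoms: 4.
Lipinski HBA = 0 + 4 = 4.

4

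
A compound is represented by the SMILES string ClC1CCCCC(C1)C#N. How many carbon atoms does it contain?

Count every carbon token in the SMILES (each C, including those in ring-closure positions and inside branches).
Carbon count: 8.

8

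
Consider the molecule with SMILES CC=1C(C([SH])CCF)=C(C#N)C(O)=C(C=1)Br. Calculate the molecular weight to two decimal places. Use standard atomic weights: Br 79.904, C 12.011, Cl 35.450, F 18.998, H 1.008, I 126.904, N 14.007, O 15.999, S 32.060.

304.18 g/mol

First, the molecular formula is C11H11BrFNOS (counting implicit H from valence).
  Br: 1 × 79.904 = 79.904
  C: 11 × 12.011 = 132.121
  F: 1 × 18.998 = 18.998
  H: 11 × 1.008 = 11.088
  N: 1 × 14.007 = 14.007
  O: 1 × 15.999 = 15.999
  S: 1 × 32.060 = 32.060
Sum: 1×79.904 + 11×12.011 + 1×18.998 + 11×1.008 + 1×14.007 + 1×15.999 + 1×32.060 = 304.177 → 304.18 g/mol.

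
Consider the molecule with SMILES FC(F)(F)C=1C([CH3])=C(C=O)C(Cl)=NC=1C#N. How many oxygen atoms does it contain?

Scan the SMILES for O atoms (remember two-letter symbols like Cl and Br are single atoms).
Oxygen count: 1.

1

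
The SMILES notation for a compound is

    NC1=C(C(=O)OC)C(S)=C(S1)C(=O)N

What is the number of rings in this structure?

1

In SMILES, each pair of matching ring-closure digits denotes one ring-closing bond; the number of such bonds equals the number of independent rings.
Ring-closure bonds here: 1.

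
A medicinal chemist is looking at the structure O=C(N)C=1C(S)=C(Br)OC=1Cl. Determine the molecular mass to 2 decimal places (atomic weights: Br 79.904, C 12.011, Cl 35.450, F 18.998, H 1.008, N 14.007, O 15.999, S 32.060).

256.50 g/mol

First, the molecular formula is C5H3BrClNO2S (counting implicit H from valence).
  Br: 1 × 79.904 = 79.904
  C: 5 × 12.011 = 60.055
  Cl: 1 × 35.450 = 35.450
  H: 3 × 1.008 = 3.024
  N: 1 × 14.007 = 14.007
  O: 2 × 15.999 = 31.998
  S: 1 × 32.060 = 32.060
Sum: 1×79.904 + 5×12.011 + 1×35.450 + 3×1.008 + 1×14.007 + 2×15.999 + 1×32.060 = 256.498 → 256.50 g/mol.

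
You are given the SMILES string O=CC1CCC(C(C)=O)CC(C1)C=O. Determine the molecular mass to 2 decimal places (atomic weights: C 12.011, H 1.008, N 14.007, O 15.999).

196.25 g/mol

First, the molecular formula is C11H16O3 (counting implicit H from valence).
  C: 11 × 12.011 = 132.121
  H: 16 × 1.008 = 16.128
  O: 3 × 15.999 = 47.997
Sum: 11×12.011 + 16×1.008 + 3×15.999 = 196.246 → 196.25 g/mol.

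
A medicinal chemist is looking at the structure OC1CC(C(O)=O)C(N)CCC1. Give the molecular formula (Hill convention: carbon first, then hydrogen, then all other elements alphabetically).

C8H15NO3

Walk through each heavy atom and fill implicit hydrogens from standard valence (C 4, N 3, O 2, S 2, halogen 1):
  atom 1: O, bond orders sum to 1 (valence 2) → 1 H
  atom 2: C, bond orders sum to 3 (valence 4) → 1 H
  atom 3: C, bond orders sum to 2 (valence 4) → 2 H
  atom 4: C, bond orders sum to 3 (valence 4) → 1 H
  atom 5: C, bond orders sum to 4 (valence 4) → 0 H
  atom 6: O, bond orders sum to 1 (valence 2) → 1 H
  atom 7: O, bond orders sum to 2 (valence 2) → 0 H
  atom 8: C, bond orders sum to 3 (valence 4) → 1 H
  atom 9: N, bond orders sum to 1 (valence 3) → 2 H
  atom 10: C, bond orders sum to 2 (valence 4) → 2 H
  atom 11: C, bond orders sum to 2 (valence 4) → 2 H
  atom 12: C, bond orders sum to 2 (valence 4) → 2 H
Totals → C:8, H:15, N:1, O:3.
In Hill order: C8H15NO3.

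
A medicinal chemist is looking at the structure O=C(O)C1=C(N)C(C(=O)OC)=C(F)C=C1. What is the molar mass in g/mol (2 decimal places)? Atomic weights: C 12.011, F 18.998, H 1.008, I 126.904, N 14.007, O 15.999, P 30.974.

First, the molecular formula is C9H8FNO4 (counting implicit H from valence).
  C: 9 × 12.011 = 108.099
  F: 1 × 18.998 = 18.998
  H: 8 × 1.008 = 8.064
  N: 1 × 14.007 = 14.007
  O: 4 × 15.999 = 63.996
Sum: 9×12.011 + 1×18.998 + 8×1.008 + 1×14.007 + 4×15.999 = 213.164 → 213.16 g/mol.

213.16 g/mol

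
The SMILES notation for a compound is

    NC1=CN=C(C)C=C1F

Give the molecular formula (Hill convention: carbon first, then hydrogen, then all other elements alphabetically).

Walk through each heavy atom and fill implicit hydrogens from standard valence (C 4, N 3, O 2, S 2, halogen 1):
  atom 1: N, bond orders sum to 1 (valence 3) → 2 H
  atom 2: C, bond orders sum to 4 (valence 4) → 0 H
  atom 3: C, bond orders sum to 3 (valence 4) → 1 H
  atom 4: N, bond orders sum to 3 (valence 3) → 0 H
  atom 5: C, bond orders sum to 4 (valence 4) → 0 H
  atom 6: C, bond orders sum to 1 (valence 4) → 3 H
  atom 7: C, bond orders sum to 3 (valence 4) → 1 H
  atom 8: C, bond orders sum to 4 (valence 4) → 0 H
  atom 9: F (halogen, monovalent) → 0 H
Totals → C:6, H:7, F:1, N:2.
In Hill order: C6H7FN2.

C6H7FN2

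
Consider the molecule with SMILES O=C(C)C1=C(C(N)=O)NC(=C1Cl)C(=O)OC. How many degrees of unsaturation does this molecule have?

Degree of unsaturation = (number of rings) + (number of π bonds).
Ring closures in the SMILES: 1.
π bonds: 5 double bonds (each 1 DoU) → 5 DoU from unsaturation.
Total DoU = 1 + 5 = 6.

6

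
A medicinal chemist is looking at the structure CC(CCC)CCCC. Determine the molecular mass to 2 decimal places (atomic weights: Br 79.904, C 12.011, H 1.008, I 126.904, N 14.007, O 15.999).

128.26 g/mol

First, the molecular formula is C9H20 (counting implicit H from valence).
  C: 9 × 12.011 = 108.099
  H: 20 × 1.008 = 20.160
Sum: 9×12.011 + 20×1.008 = 128.259 → 128.26 g/mol.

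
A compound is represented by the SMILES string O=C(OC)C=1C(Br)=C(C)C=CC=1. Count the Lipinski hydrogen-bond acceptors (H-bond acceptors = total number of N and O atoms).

N atoms: 0; O atoms: 2.
Lipinski HBA = 0 + 2 = 2.

2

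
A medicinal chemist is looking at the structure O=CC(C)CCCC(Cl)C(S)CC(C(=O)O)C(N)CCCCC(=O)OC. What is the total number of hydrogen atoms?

Walk through each heavy atom and fill implicit hydrogens from standard valence (C 4, N 3, O 2, S 2, halogen 1):
  atom 1: O, bond orders sum to 2 (valence 2) → 0 H
  atom 2: C, bond orders sum to 3 (valence 4) → 1 H
  atom 3: C, bond orders sum to 3 (valence 4) → 1 H
  atom 4: C, bond orders sum to 1 (valence 4) → 3 H
  atom 5: C, bond orders sum to 2 (valence 4) → 2 H
  atom 6: C, bond orders sum to 2 (valence 4) → 2 H
  atom 7: C, bond orders sum to 2 (valence 4) → 2 H
  atom 8: C, bond orders sum to 3 (valence 4) → 1 H
  atom 9: Cl (halogen, monovalent) → 0 H
  atom 10: C, bond orders sum to 3 (valence 4) → 1 H
  atom 11: S, bond orders sum to 1 (valence 2) → 1 H
  atom 12: C, bond orders sum to 2 (valence 4) → 2 H
  atom 13: C, bond orders sum to 3 (valence 4) → 1 H
  atom 14: C, bond orders sum to 4 (valence 4) → 0 H
  atom 15: O, bond orders sum to 2 (valence 2) → 0 H
  atom 16: O, bond orders sum to 1 (valence 2) → 1 H
  atom 17: C, bond orders sum to 3 (valence 4) → 1 H
  atom 18: N, bond orders sum to 1 (valence 3) → 2 H
  atom 19: C, bond orders sum to 2 (valence 4) → 2 H
  atom 20: C, bond orders sum to 2 (valence 4) → 2 H
  atom 21: C, bond orders sum to 2 (valence 4) → 2 H
  atom 22: C, bond orders sum to 2 (valence 4) → 2 H
  atom 23: C, bond orders sum to 4 (valence 4) → 0 H
  atom 24: O, bond orders sum to 2 (valence 2) → 0 H
  atom 25: O, bond orders sum to 2 (valence 2) → 0 H
  atom 26: C, bond orders sum to 1 (valence 4) → 3 H
Total hydrogens: 32.

32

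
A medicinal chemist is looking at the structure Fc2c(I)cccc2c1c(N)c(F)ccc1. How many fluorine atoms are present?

2

Scan the SMILES for F atoms (remember two-letter symbols like Cl and Br are single atoms).
Fluorine count: 2.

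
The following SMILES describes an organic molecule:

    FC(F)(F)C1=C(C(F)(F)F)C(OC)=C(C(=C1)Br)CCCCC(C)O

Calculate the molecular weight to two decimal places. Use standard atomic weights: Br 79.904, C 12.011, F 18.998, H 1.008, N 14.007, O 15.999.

423.19 g/mol

First, the molecular formula is C15H17BrF6O2 (counting implicit H from valence).
  Br: 1 × 79.904 = 79.904
  C: 15 × 12.011 = 180.165
  F: 6 × 18.998 = 113.988
  H: 17 × 1.008 = 17.136
  O: 2 × 15.999 = 31.998
Sum: 1×79.904 + 15×12.011 + 6×18.998 + 17×1.008 + 2×15.999 = 423.191 → 423.19 g/mol.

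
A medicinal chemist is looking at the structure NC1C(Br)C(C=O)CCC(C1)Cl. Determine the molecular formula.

Walk through each heavy atom and fill implicit hydrogens from standard valence (C 4, N 3, O 2, S 2, halogen 1):
  atom 1: N, bond orders sum to 1 (valence 3) → 2 H
  atom 2: C, bond orders sum to 3 (valence 4) → 1 H
  atom 3: C, bond orders sum to 3 (valence 4) → 1 H
  atom 4: Br (halogen, monovalent) → 0 H
  atom 5: C, bond orders sum to 3 (valence 4) → 1 H
  atom 6: C, bond orders sum to 3 (valence 4) → 1 H
  atom 7: O, bond orders sum to 2 (valence 2) → 0 H
  atom 8: C, bond orders sum to 2 (valence 4) → 2 H
  atom 9: C, bond orders sum to 2 (valence 4) → 2 H
  atom 10: C, bond orders sum to 3 (valence 4) → 1 H
  atom 11: C, bond orders sum to 2 (valence 4) → 2 H
  atom 12: Cl (halogen, monovalent) → 0 H
Totals → C:8, H:13, Br:1, Cl:1, N:1, O:1.
In Hill order: C8H13BrClNO.

C8H13BrClNO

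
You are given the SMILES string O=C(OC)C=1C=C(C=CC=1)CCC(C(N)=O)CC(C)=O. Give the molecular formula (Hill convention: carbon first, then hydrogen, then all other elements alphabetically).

C15H19NO4

Walk through each heavy atom and fill implicit hydrogens from standard valence (C 4, N 3, O 2, S 2, halogen 1):
  atom 1: O, bond orders sum to 2 (valence 2) → 0 H
  atom 2: C, bond orders sum to 4 (valence 4) → 0 H
  atom 3: O, bond orders sum to 2 (valence 2) → 0 H
  atom 4: C, bond orders sum to 1 (valence 4) → 3 H
  atom 5: C, bond orders sum to 4 (valence 4) → 0 H
  atom 6: C, bond orders sum to 3 (valence 4) → 1 H
  atom 7: C, bond orders sum to 4 (valence 4) → 0 H
  atom 8: C, bond orders sum to 3 (valence 4) → 1 H
  atom 9: C, bond orders sum to 3 (valence 4) → 1 H
  atom 10: C, bond orders sum to 3 (valence 4) → 1 H
  atom 11: C, bond orders sum to 2 (valence 4) → 2 H
  atom 12: C, bond orders sum to 2 (valence 4) → 2 H
  atom 13: C, bond orders sum to 3 (valence 4) → 1 H
  atom 14: C, bond orders sum to 4 (valence 4) → 0 H
  atom 15: N, bond orders sum to 1 (valence 3) → 2 H
  atom 16: O, bond orders sum to 2 (valence 2) → 0 H
  atom 17: C, bond orders sum to 2 (valence 4) → 2 H
  atom 18: C, bond orders sum to 4 (valence 4) → 0 H
  atom 19: C, bond orders sum to 1 (valence 4) → 3 H
  atom 20: O, bond orders sum to 2 (valence 2) → 0 H
Totals → C:15, H:19, N:1, O:4.
In Hill order: C15H19NO4.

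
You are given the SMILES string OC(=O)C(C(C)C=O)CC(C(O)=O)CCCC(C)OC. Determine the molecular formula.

C14H24O6

Walk through each heavy atom and fill implicit hydrogens from standard valence (C 4, N 3, O 2, S 2, halogen 1):
  atom 1: O, bond orders sum to 1 (valence 2) → 1 H
  atom 2: C, bond orders sum to 4 (valence 4) → 0 H
  atom 3: O, bond orders sum to 2 (valence 2) → 0 H
  atom 4: C, bond orders sum to 3 (valence 4) → 1 H
  atom 5: C, bond orders sum to 3 (valence 4) → 1 H
  atom 6: C, bond orders sum to 1 (valence 4) → 3 H
  atom 7: C, bond orders sum to 3 (valence 4) → 1 H
  atom 8: O, bond orders sum to 2 (valence 2) → 0 H
  atom 9: C, bond orders sum to 2 (valence 4) → 2 H
  atom 10: C, bond orders sum to 3 (valence 4) → 1 H
  atom 11: C, bond orders sum to 4 (valence 4) → 0 H
  atom 12: O, bond orders sum to 1 (valence 2) → 1 H
  atom 13: O, bond orders sum to 2 (valence 2) → 0 H
  atom 14: C, bond orders sum to 2 (valence 4) → 2 H
  atom 15: C, bond orders sum to 2 (valence 4) → 2 H
  atom 16: C, bond orders sum to 2 (valence 4) → 2 H
  atom 17: C, bond orders sum to 3 (valence 4) → 1 H
  atom 18: C, bond orders sum to 1 (valence 4) → 3 H
  atom 19: O, bond orders sum to 2 (valence 2) → 0 H
  atom 20: C, bond orders sum to 1 (valence 4) → 3 H
Totals → C:14, H:24, O:6.
In Hill order: C14H24O6.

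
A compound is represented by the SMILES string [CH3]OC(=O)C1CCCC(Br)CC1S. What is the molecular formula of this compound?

Walk through each heavy atom and fill implicit hydrogens from standard valence (C 4, N 3, O 2, S 2, halogen 1):
  atom 1: C with explicit H count 3
  atom 2: O, bond orders sum to 2 (valence 2) → 0 H
  atom 3: C, bond orders sum to 4 (valence 4) → 0 H
  atom 4: O, bond orders sum to 2 (valence 2) → 0 H
  atom 5: C, bond orders sum to 3 (valence 4) → 1 H
  atom 6: C, bond orders sum to 2 (valence 4) → 2 H
  atom 7: C, bond orders sum to 2 (valence 4) → 2 H
  atom 8: C, bond orders sum to 2 (valence 4) → 2 H
  atom 9: C, bond orders sum to 3 (valence 4) → 1 H
  atom 10: Br (halogen, monovalent) → 0 H
  atom 11: C, bond orders sum to 2 (valence 4) → 2 H
  atom 12: C, bond orders sum to 3 (valence 4) → 1 H
  atom 13: S, bond orders sum to 1 (valence 2) → 1 H
Totals → C:9, H:15, Br:1, O:2, S:1.
In Hill order: C9H15BrO2S.

C9H15BrO2S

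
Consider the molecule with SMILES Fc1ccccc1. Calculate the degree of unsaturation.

Molecular formula: C6H5F.
DoU = (2C + 2 + N − H − X) / 2, where X is the halogen count and O/S are ignored.
    = (2·6 + 2 + 0 − 5 − 1) / 2 = 8 / 2 = 4.

4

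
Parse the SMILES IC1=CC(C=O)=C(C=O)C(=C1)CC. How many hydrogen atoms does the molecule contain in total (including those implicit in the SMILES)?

9

Walk through each heavy atom and fill implicit hydrogens from standard valence (C 4, N 3, O 2, S 2, halogen 1):
  atom 1: I (halogen, monovalent) → 0 H
  atom 2: C, bond orders sum to 4 (valence 4) → 0 H
  atom 3: C, bond orders sum to 3 (valence 4) → 1 H
  atom 4: C, bond orders sum to 4 (valence 4) → 0 H
  atom 5: C, bond orders sum to 3 (valence 4) → 1 H
  atom 6: O, bond orders sum to 2 (valence 2) → 0 H
  atom 7: C, bond orders sum to 4 (valence 4) → 0 H
  atom 8: C, bond orders sum to 3 (valence 4) → 1 H
  atom 9: O, bond orders sum to 2 (valence 2) → 0 H
  atom 10: C, bond orders sum to 4 (valence 4) → 0 H
  atom 11: C, bond orders sum to 3 (valence 4) → 1 H
  atom 12: C, bond orders sum to 2 (valence 4) → 2 H
  atom 13: C, bond orders sum to 1 (valence 4) → 3 H
Total hydrogens: 9.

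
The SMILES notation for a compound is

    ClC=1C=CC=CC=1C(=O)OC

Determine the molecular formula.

Walk through each heavy atom and fill implicit hydrogens from standard valence (C 4, N 3, O 2, S 2, halogen 1):
  atom 1: Cl (halogen, monovalent) → 0 H
  atom 2: C, bond orders sum to 4 (valence 4) → 0 H
  atom 3: C, bond orders sum to 3 (valence 4) → 1 H
  atom 4: C, bond orders sum to 3 (valence 4) → 1 H
  atom 5: C, bond orders sum to 3 (valence 4) → 1 H
  atom 6: C, bond orders sum to 3 (valence 4) → 1 H
  atom 7: C, bond orders sum to 4 (valence 4) → 0 H
  atom 8: C, bond orders sum to 4 (valence 4) → 0 H
  atom 9: O, bond orders sum to 2 (valence 2) → 0 H
  atom 10: O, bond orders sum to 2 (valence 2) → 0 H
  atom 11: C, bond orders sum to 1 (valence 4) → 3 H
Totals → C:8, H:7, Cl:1, O:2.

C8H7ClO2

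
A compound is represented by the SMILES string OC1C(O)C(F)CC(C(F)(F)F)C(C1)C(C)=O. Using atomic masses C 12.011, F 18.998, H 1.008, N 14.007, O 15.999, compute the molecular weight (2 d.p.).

First, the molecular formula is C10H14F4O3 (counting implicit H from valence).
  C: 10 × 12.011 = 120.110
  F: 4 × 18.998 = 75.992
  H: 14 × 1.008 = 14.112
  O: 3 × 15.999 = 47.997
Sum: 10×12.011 + 4×18.998 + 14×1.008 + 3×15.999 = 258.211 → 258.21 g/mol.

258.21 g/mol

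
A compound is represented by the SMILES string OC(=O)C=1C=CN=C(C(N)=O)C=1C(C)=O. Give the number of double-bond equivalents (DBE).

Molecular formula: C9H8N2O4.
DoU = (2C + 2 + N − H − X) / 2, where X is the halogen count and O/S are ignored.
    = (2·9 + 2 + 2 − 8 − 0) / 2 = 14 / 2 = 7.

7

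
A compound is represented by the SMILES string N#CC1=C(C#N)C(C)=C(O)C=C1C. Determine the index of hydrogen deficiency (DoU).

8

Degree of unsaturation = (number of rings) + (number of π bonds).
Ring closures in the SMILES: 1.
π bonds: 3 double bonds (each 1 DoU), 2 triple bonds (each 2 DoU) → 7 DoU from unsaturation.
Total DoU = 1 + 7 = 8.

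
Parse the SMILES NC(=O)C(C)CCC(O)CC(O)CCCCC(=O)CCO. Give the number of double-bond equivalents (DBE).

Molecular formula: C15H29NO5.
DoU = (2C + 2 + N − H − X) / 2, where X is the halogen count and O/S are ignored.
    = (2·15 + 2 + 1 − 29 − 0) / 2 = 4 / 2 = 2.

2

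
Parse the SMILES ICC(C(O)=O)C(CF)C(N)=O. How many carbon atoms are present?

Count every carbon token in the SMILES (each C, including those in ring-closure positions and inside branches).
Carbon count: 6.

6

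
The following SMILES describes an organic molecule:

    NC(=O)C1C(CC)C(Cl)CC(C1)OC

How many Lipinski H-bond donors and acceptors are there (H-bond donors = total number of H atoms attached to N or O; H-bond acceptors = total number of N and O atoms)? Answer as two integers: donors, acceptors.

2, 3

Donors: find every N or O and count the H atoms it carries.
  atom 1 (N): bond orders sum to 1 → 2 H
  atom 3 (O): bond orders sum to 2 → 0 H
  atom 13 (O): bond orders sum to 2 → 0 H
Lipinski HBD = 2.
Acceptors: N atoms = 1, O atoms = 2 → HBA = 3.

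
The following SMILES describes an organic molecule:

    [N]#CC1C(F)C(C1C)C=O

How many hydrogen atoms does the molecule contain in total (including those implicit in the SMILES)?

Walk through each heavy atom and fill implicit hydrogens from standard valence (C 4, N 3, O 2, S 2, halogen 1):
  atom 1: N with explicit H count 0
  atom 2: C, bond orders sum to 4 (valence 4) → 0 H
  atom 3: C, bond orders sum to 3 (valence 4) → 1 H
  atom 4: C, bond orders sum to 3 (valence 4) → 1 H
  atom 5: F (halogen, monovalent) → 0 H
  atom 6: C, bond orders sum to 3 (valence 4) → 1 H
  atom 7: C, bond orders sum to 3 (valence 4) → 1 H
  atom 8: C, bond orders sum to 1 (valence 4) → 3 H
  atom 9: C, bond orders sum to 3 (valence 4) → 1 H
  atom 10: O, bond orders sum to 2 (valence 2) → 0 H
Total hydrogens: 8.

8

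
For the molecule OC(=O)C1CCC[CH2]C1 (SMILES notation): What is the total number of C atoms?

7

Count every carbon token in the SMILES (each C, including those in ring-closure positions and inside branches).
Carbon count: 7.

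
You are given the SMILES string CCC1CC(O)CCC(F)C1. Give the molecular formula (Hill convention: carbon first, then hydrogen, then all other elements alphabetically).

Walk through each heavy atom and fill implicit hydrogens from standard valence (C 4, N 3, O 2, S 2, halogen 1):
  atom 1: C, bond orders sum to 1 (valence 4) → 3 H
  atom 2: C, bond orders sum to 2 (valence 4) → 2 H
  atom 3: C, bond orders sum to 3 (valence 4) → 1 H
  atom 4: C, bond orders sum to 2 (valence 4) → 2 H
  atom 5: C, bond orders sum to 3 (valence 4) → 1 H
  atom 6: O, bond orders sum to 1 (valence 2) → 1 H
  atom 7: C, bond orders sum to 2 (valence 4) → 2 H
  atom 8: C, bond orders sum to 2 (valence 4) → 2 H
  atom 9: C, bond orders sum to 3 (valence 4) → 1 H
  atom 10: F (halogen, monovalent) → 0 H
  atom 11: C, bond orders sum to 2 (valence 4) → 2 H
Totals → C:9, H:17, F:1, O:1.
In Hill order: C9H17FO.

C9H17FO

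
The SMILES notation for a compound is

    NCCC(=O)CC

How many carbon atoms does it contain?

Count every carbon token in the SMILES (each C, including those in ring-closure positions and inside branches).
Carbon count: 5.

5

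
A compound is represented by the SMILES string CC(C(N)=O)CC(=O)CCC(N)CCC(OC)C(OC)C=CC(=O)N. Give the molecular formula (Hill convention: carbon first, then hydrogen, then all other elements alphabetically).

C17H31N3O5

Walk through each heavy atom and fill implicit hydrogens from standard valence (C 4, N 3, O 2, S 2, halogen 1):
  atom 1: C, bond orders sum to 1 (valence 4) → 3 H
  atom 2: C, bond orders sum to 3 (valence 4) → 1 H
  atom 3: C, bond orders sum to 4 (valence 4) → 0 H
  atom 4: N, bond orders sum to 1 (valence 3) → 2 H
  atom 5: O, bond orders sum to 2 (valence 2) → 0 H
  atom 6: C, bond orders sum to 2 (valence 4) → 2 H
  atom 7: C, bond orders sum to 4 (valence 4) → 0 H
  atom 8: O, bond orders sum to 2 (valence 2) → 0 H
  atom 9: C, bond orders sum to 2 (valence 4) → 2 H
  atom 10: C, bond orders sum to 2 (valence 4) → 2 H
  atom 11: C, bond orders sum to 3 (valence 4) → 1 H
  atom 12: N, bond orders sum to 1 (valence 3) → 2 H
  atom 13: C, bond orders sum to 2 (valence 4) → 2 H
  atom 14: C, bond orders sum to 2 (valence 4) → 2 H
  atom 15: C, bond orders sum to 3 (valence 4) → 1 H
  atom 16: O, bond orders sum to 2 (valence 2) → 0 H
  atom 17: C, bond orders sum to 1 (valence 4) → 3 H
  atom 18: C, bond orders sum to 3 (valence 4) → 1 H
  atom 19: O, bond orders sum to 2 (valence 2) → 0 H
  atom 20: C, bond orders sum to 1 (valence 4) → 3 H
  atom 21: C, bond orders sum to 3 (valence 4) → 1 H
  atom 22: C, bond orders sum to 3 (valence 4) → 1 H
  atom 23: C, bond orders sum to 4 (valence 4) → 0 H
  atom 24: O, bond orders sum to 2 (valence 2) → 0 H
  atom 25: N, bond orders sum to 1 (valence 3) → 2 H
Totals → C:17, H:31, N:3, O:5.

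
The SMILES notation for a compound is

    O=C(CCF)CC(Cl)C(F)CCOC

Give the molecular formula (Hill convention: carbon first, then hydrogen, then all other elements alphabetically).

Walk through each heavy atom and fill implicit hydrogens from standard valence (C 4, N 3, O 2, S 2, halogen 1):
  atom 1: O, bond orders sum to 2 (valence 2) → 0 H
  atom 2: C, bond orders sum to 4 (valence 4) → 0 H
  atom 3: C, bond orders sum to 2 (valence 4) → 2 H
  atom 4: C, bond orders sum to 2 (valence 4) → 2 H
  atom 5: F (halogen, monovalent) → 0 H
  atom 6: C, bond orders sum to 2 (valence 4) → 2 H
  atom 7: C, bond orders sum to 3 (valence 4) → 1 H
  atom 8: Cl (halogen, monovalent) → 0 H
  atom 9: C, bond orders sum to 3 (valence 4) → 1 H
  atom 10: F (halogen, monovalent) → 0 H
  atom 11: C, bond orders sum to 2 (valence 4) → 2 H
  atom 12: C, bond orders sum to 2 (valence 4) → 2 H
  atom 13: O, bond orders sum to 2 (valence 2) → 0 H
  atom 14: C, bond orders sum to 1 (valence 4) → 3 H
Totals → C:9, H:15, Cl:1, F:2, O:2.

C9H15ClF2O2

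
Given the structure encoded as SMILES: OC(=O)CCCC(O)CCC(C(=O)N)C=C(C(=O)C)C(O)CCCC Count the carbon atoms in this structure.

18

Count every carbon token in the SMILES (each C, including those in ring-closure positions and inside branches).
Carbon count: 18.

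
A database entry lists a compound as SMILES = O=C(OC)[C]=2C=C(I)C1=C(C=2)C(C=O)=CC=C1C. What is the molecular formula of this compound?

C14H11IO3

Walk through each heavy atom and fill implicit hydrogens from standard valence (C 4, N 3, O 2, S 2, halogen 1):
  atom 1: O, bond orders sum to 2 (valence 2) → 0 H
  atom 2: C, bond orders sum to 4 (valence 4) → 0 H
  atom 3: O, bond orders sum to 2 (valence 2) → 0 H
  atom 4: C, bond orders sum to 1 (valence 4) → 3 H
  atom 5: C with explicit H count 0
  atom 6: C, bond orders sum to 3 (valence 4) → 1 H
  atom 7: C, bond orders sum to 4 (valence 4) → 0 H
  atom 8: I (halogen, monovalent) → 0 H
  atom 9: C, bond orders sum to 4 (valence 4) → 0 H
  atom 10: C, bond orders sum to 4 (valence 4) → 0 H
  atom 11: C, bond orders sum to 3 (valence 4) → 1 H
  atom 12: C, bond orders sum to 4 (valence 4) → 0 H
  atom 13: C, bond orders sum to 3 (valence 4) → 1 H
  atom 14: O, bond orders sum to 2 (valence 2) → 0 H
  atom 15: C, bond orders sum to 3 (valence 4) → 1 H
  atom 16: C, bond orders sum to 3 (valence 4) → 1 H
  atom 17: C, bond orders sum to 4 (valence 4) → 0 H
  atom 18: C, bond orders sum to 1 (valence 4) → 3 H
Totals → C:14, H:11, I:1, O:3.
In Hill order: C14H11IO3.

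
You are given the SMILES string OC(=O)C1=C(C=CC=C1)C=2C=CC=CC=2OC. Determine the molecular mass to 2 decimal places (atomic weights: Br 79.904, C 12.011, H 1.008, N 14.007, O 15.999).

228.25 g/mol

First, the molecular formula is C14H12O3 (counting implicit H from valence).
  C: 14 × 12.011 = 168.154
  H: 12 × 1.008 = 12.096
  O: 3 × 15.999 = 47.997
Sum: 14×12.011 + 12×1.008 + 3×15.999 = 228.247 → 228.25 g/mol.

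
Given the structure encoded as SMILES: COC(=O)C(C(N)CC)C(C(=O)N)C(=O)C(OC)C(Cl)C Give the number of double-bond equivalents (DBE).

Degree of unsaturation = (number of rings) + (number of π bonds).
Ring closures in the SMILES: 0.
π bonds: 3 double bonds (each 1 DoU) → 3 DoU from unsaturation.
Total DoU = 0 + 3 = 3.

3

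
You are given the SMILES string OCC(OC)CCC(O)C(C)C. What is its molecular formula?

Walk through each heavy atom and fill implicit hydrogens from standard valence (C 4, N 3, O 2, S 2, halogen 1):
  atom 1: O, bond orders sum to 1 (valence 2) → 1 H
  atom 2: C, bond orders sum to 2 (valence 4) → 2 H
  atom 3: C, bond orders sum to 3 (valence 4) → 1 H
  atom 4: O, bond orders sum to 2 (valence 2) → 0 H
  atom 5: C, bond orders sum to 1 (valence 4) → 3 H
  atom 6: C, bond orders sum to 2 (valence 4) → 2 H
  atom 7: C, bond orders sum to 2 (valence 4) → 2 H
  atom 8: C, bond orders sum to 3 (valence 4) → 1 H
  atom 9: O, bond orders sum to 1 (valence 2) → 1 H
  atom 10: C, bond orders sum to 3 (valence 4) → 1 H
  atom 11: C, bond orders sum to 1 (valence 4) → 3 H
  atom 12: C, bond orders sum to 1 (valence 4) → 3 H
Totals → C:9, H:20, O:3.

C9H20O3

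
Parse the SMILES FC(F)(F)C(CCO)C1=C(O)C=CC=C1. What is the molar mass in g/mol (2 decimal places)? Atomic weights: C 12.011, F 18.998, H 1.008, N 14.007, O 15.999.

First, the molecular formula is C10H11F3O2 (counting implicit H from valence).
  C: 10 × 12.011 = 120.110
  F: 3 × 18.998 = 56.994
  H: 11 × 1.008 = 11.088
  O: 2 × 15.999 = 31.998
Sum: 10×12.011 + 3×18.998 + 11×1.008 + 2×15.999 = 220.190 → 220.19 g/mol.

220.19 g/mol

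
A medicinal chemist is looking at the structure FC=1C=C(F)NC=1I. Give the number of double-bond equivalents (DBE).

3

Molecular formula: C4H2F2IN.
DoU = (2C + 2 + N − H − X) / 2, where X is the halogen count and O/S are ignored.
    = (2·4 + 2 + 1 − 2 − 3) / 2 = 6 / 2 = 3.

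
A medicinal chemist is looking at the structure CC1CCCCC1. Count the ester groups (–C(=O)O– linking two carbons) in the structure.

Scan the SMILES for the ester motif — none present.

0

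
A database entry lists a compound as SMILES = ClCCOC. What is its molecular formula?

C3H7ClO

Walk through each heavy atom and fill implicit hydrogens from standard valence (C 4, N 3, O 2, S 2, halogen 1):
  atom 1: Cl (halogen, monovalent) → 0 H
  atom 2: C, bond orders sum to 2 (valence 4) → 2 H
  atom 3: C, bond orders sum to 2 (valence 4) → 2 H
  atom 4: O, bond orders sum to 2 (valence 2) → 0 H
  atom 5: C, bond orders sum to 1 (valence 4) → 3 H
Totals → C:3, H:7, Cl:1, O:1.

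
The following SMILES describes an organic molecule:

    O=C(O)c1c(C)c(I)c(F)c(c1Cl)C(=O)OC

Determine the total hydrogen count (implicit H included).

Walk through each heavy atom and fill implicit hydrogens from standard valence (C 4, N 3, O 2, S 2, halogen 1); for lowercase aromatic atoms, an aromatic c carries 1 H when it has two neighbours and 0 H with three, and aromatic n carries 0 H:
  atom 1: O, bond orders sum to 2 (valence 2) → 0 H
  atom 2: C, bond orders sum to 4 (valence 4) → 0 H
  atom 3: O, bond orders sum to 1 (valence 2) → 1 H
  atom 4: aromatic c, 3 neighbours → 0 H
  atom 5: aromatic c, 3 neighbours → 0 H
  atom 6: C, bond orders sum to 1 (valence 4) → 3 H
  atom 7: aromatic c, 3 neighbours → 0 H
  atom 8: I (halogen, monovalent) → 0 H
  atom 9: aromatic c, 3 neighbours → 0 H
  atom 10: F (halogen, monovalent) → 0 H
  atom 11: aromatic c, 3 neighbours → 0 H
  atom 12: aromatic c, 3 neighbours → 0 H
  atom 13: Cl (halogen, monovalent) → 0 H
  atom 14: C, bond orders sum to 4 (valence 4) → 0 H
  atom 15: O, bond orders sum to 2 (valence 2) → 0 H
  atom 16: O, bond orders sum to 2 (valence 2) → 0 H
  atom 17: C, bond orders sum to 1 (valence 4) → 3 H
Total hydrogens: 7.

7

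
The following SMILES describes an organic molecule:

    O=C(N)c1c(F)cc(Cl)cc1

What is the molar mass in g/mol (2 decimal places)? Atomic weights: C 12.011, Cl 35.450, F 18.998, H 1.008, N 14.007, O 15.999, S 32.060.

173.57 g/mol

First, the molecular formula is C7H5ClFNO (counting implicit H from valence).
  C: 7 × 12.011 = 84.077
  Cl: 1 × 35.450 = 35.450
  F: 1 × 18.998 = 18.998
  H: 5 × 1.008 = 5.040
  N: 1 × 14.007 = 14.007
  O: 1 × 15.999 = 15.999
Sum: 7×12.011 + 1×35.450 + 1×18.998 + 5×1.008 + 1×14.007 + 1×15.999 = 173.571 → 173.57 g/mol.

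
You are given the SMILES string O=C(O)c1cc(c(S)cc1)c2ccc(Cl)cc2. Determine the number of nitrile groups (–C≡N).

0

Scan the SMILES for the nitrile motif — none present.
Groups that are present: 1 carboxylic acid, 1 thiol.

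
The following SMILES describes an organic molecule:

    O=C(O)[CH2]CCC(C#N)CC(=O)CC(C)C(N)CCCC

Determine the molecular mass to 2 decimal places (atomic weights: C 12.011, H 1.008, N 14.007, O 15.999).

First, the molecular formula is C16H28N2O3 (counting implicit H from valence).
  C: 16 × 12.011 = 192.176
  H: 28 × 1.008 = 28.224
  N: 2 × 14.007 = 28.014
  O: 3 × 15.999 = 47.997
Sum: 16×12.011 + 28×1.008 + 2×14.007 + 3×15.999 = 296.411 → 296.41 g/mol.

296.41 g/mol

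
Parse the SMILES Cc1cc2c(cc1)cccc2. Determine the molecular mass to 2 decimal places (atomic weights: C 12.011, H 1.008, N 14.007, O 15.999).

142.20 g/mol

First, the molecular formula is C11H10 (counting implicit H from valence).
  C: 11 × 12.011 = 132.121
  H: 10 × 1.008 = 10.080
Sum: 11×12.011 + 10×1.008 = 142.201 → 142.20 g/mol.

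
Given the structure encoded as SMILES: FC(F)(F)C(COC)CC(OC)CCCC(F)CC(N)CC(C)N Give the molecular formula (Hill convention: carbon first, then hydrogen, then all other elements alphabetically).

Walk through each heavy atom and fill implicit hydrogens from standard valence (C 4, N 3, O 2, S 2, halogen 1):
  atom 1: F (halogen, monovalent) → 0 H
  atom 2: C, bond orders sum to 4 (valence 4) → 0 H
  atom 3: F (halogen, monovalent) → 0 H
  atom 4: F (halogen, monovalent) → 0 H
  atom 5: C, bond orders sum to 3 (valence 4) → 1 H
  atom 6: C, bond orders sum to 2 (valence 4) → 2 H
  atom 7: O, bond orders sum to 2 (valence 2) → 0 H
  atom 8: C, bond orders sum to 1 (valence 4) → 3 H
  atom 9: C, bond orders sum to 2 (valence 4) → 2 H
  atom 10: C, bond orders sum to 3 (valence 4) → 1 H
  atom 11: O, bond orders sum to 2 (valence 2) → 0 H
  atom 12: C, bond orders sum to 1 (valence 4) → 3 H
  atom 13: C, bond orders sum to 2 (valence 4) → 2 H
  atom 14: C, bond orders sum to 2 (valence 4) → 2 H
  atom 15: C, bond orders sum to 2 (valence 4) → 2 H
  atom 16: C, bond orders sum to 3 (valence 4) → 1 H
  atom 17: F (halogen, monovalent) → 0 H
  atom 18: C, bond orders sum to 2 (valence 4) → 2 H
  atom 19: C, bond orders sum to 3 (valence 4) → 1 H
  atom 20: N, bond orders sum to 1 (valence 3) → 2 H
  atom 21: C, bond orders sum to 2 (valence 4) → 2 H
  atom 22: C, bond orders sum to 3 (valence 4) → 1 H
  atom 23: C, bond orders sum to 1 (valence 4) → 3 H
  atom 24: N, bond orders sum to 1 (valence 3) → 2 H
Totals → C:16, H:32, F:4, N:2, O:2.
In Hill order: C16H32F4N2O2.

C16H32F4N2O2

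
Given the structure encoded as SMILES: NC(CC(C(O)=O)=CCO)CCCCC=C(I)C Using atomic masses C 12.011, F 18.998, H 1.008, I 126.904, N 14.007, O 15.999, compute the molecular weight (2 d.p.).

367.23 g/mol

First, the molecular formula is C13H22INO3 (counting implicit H from valence).
  C: 13 × 12.011 = 156.143
  H: 22 × 1.008 = 22.176
  I: 1 × 126.904 = 126.904
  N: 1 × 14.007 = 14.007
  O: 3 × 15.999 = 47.997
Sum: 13×12.011 + 22×1.008 + 1×126.904 + 1×14.007 + 3×15.999 = 367.227 → 367.23 g/mol.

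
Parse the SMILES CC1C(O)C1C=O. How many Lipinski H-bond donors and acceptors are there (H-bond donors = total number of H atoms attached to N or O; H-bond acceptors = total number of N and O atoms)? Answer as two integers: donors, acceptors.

1, 2

Donors: find every N or O and count the H atoms it carries.
  atom 4 (O): bond orders sum to 1 → 1 H
  atom 7 (O): bond orders sum to 2 → 0 H
Lipinski HBD = 1.
Acceptors: N atoms = 0, O atoms = 2 → HBA = 2.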